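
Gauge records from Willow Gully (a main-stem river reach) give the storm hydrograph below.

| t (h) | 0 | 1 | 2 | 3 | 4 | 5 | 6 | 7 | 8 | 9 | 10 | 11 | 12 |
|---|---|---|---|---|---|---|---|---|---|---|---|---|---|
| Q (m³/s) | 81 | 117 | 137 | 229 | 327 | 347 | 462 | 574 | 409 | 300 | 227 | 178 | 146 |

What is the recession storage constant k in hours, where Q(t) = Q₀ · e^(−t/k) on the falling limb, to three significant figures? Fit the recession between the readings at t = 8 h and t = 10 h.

k ≈ 3.40 h

On the falling limb, Q drops from 409 to 227 m³/s between t = 8 h and t = 10 h (Δt = 2 h).
k = −Δt / ln(Q₂/Q₁) = −2 / ln(227/409) = 3.40 h.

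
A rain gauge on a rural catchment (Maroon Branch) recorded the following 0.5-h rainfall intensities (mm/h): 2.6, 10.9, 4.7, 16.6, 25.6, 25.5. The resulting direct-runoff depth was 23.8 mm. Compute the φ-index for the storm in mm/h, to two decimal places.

Only the 4 blocks with intensity above φ contribute runoff: 10.9, 16.6, 25.6, 25.5 mm/h.
Σ(I−φ)·Δt = d  ⇒  (10.9+16.6+25.6+25.5 − 4φ)·0.5 = 23.8
φ = (78.60 − 23.8/0.5) / 4 = 7.75 mm/h.

φ ≈ 7.75 mm/h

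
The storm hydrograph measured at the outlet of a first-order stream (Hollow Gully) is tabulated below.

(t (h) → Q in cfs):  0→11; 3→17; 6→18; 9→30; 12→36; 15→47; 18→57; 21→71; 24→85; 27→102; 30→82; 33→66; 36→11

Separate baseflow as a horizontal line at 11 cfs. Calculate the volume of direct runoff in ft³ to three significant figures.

V ≈ 5.29 × 10^6 ft³

Direct-runoff ordinates (Q − Q_b): 0.0, 6.0, 7.0, 19.0, 25.0, 36.0, 46.0, 60.0, 74.0, 91.0, 71.0, 55.0, 0.0 cfs.
ΣQ_DR = 490.0 cfs.
With Δt = 3 h = 10800 s, V = ΣQ_DR · Δt = 490.0 × 10800 = 5.29 × 10^6 ft³.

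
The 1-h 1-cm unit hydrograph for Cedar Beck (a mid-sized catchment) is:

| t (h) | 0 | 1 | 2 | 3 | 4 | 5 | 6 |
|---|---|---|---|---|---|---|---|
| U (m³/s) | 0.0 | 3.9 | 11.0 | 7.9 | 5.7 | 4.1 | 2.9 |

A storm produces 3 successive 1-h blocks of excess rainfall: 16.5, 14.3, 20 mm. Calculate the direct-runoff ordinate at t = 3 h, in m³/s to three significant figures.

By discrete convolution, Q_j = Σ (P_i / 10 mm) · U_{j−i}.
At t = 3 h (j=3): Q = (16.5/10)·7.9 + (14.3/10)·11.0 + (20/10)·3.9 = 36.6 m³/s.

Q ≈ 36.6 m³/s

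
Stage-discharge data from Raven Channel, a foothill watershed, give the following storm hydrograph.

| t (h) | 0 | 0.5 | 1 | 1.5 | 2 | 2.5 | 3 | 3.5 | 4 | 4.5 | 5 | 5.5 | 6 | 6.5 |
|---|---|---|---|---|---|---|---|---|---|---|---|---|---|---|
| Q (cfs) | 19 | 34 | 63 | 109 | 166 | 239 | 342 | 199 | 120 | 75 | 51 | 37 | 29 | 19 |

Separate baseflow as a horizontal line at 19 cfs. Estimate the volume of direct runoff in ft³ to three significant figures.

Direct-runoff ordinates (Q − Q_b): 0.0, 15.0, 44.0, 90.0, 147.0, 220.0, 323.0, 180.0, 101.0, 56.0, 32.0, 18.0, 10.0, 0.0 cfs.
ΣQ_DR = 1236 cfs.
With Δt = 0.5 h = 1800 s, V = ΣQ_DR · Δt = 1236 × 1800 = 2.22 × 10^6 ft³.

V ≈ 2.22 × 10^6 ft³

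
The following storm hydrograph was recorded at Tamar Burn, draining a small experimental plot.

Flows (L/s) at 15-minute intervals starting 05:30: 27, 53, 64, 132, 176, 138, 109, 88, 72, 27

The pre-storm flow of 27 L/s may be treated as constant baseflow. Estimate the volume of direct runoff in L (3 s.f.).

Direct-runoff ordinates (Q − Q_b): 0.0, 26.0, 37.0, 105.0, 149.0, 111.0, 82.0, 61.0, 45.0, 0.0 L/s.
ΣQ_DR = 616.0 L/s.
With Δt = 0.25 h = 900 s, V = ΣQ_DR · Δt = 616.0 × 900 = 5.54 × 10^5 L.

V ≈ 5.54 × 10^5 L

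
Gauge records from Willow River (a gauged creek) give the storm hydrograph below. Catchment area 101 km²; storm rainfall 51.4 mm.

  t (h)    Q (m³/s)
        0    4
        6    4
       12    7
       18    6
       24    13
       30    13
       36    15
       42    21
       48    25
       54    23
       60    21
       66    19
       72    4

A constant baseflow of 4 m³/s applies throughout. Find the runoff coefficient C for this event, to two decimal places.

C ≈ 0.51

ΣQ_DR = 123.0 m³/s; V = ΣQ_DR·Δt = 2.657 × 10^6 m³.
Runoff depth d = V / A = 26.30 mm.
C = d / P = 26.30 / 51.4 = 0.51.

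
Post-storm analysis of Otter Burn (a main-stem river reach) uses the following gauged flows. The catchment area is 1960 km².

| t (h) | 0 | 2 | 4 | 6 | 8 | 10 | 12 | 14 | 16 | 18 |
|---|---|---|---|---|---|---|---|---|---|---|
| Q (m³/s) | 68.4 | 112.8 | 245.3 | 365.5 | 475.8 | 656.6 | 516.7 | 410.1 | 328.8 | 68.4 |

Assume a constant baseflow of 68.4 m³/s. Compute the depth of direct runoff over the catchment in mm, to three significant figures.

Direct runoff: 0.0, 44.4, 176.9, 297.1, 407.4, 588.2, 448.3, 341.7, 260.4, 0.0 m³/s; ΣQ_DR = 2564 m³/s.
V = ΣQ_DR · Δt = 2564 × 7200 s = 1.846 × 10^7 m³.
Over A = 1960 km², depth = V / A = 9.42 mm.

d ≈ 9.42 mm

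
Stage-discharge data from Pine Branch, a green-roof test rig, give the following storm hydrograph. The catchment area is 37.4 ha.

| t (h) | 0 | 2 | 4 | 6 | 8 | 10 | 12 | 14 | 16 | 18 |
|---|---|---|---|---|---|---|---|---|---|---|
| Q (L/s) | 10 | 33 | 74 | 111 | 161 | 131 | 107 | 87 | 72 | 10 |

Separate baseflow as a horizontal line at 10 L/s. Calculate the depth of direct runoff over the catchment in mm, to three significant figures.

Direct runoff: 0.0, 23.0, 64.0, 101.0, 151.0, 121.0, 97.0, 77.0, 62.0, 0.0 L/s; ΣQ_DR = 696.0 L/s.
V = ΣQ_DR · Δt = 696.0 × 7200 s = 5.011 × 10^6 L.
Over A = 37.4 ha, depth = V / A = 13.4 mm.

d ≈ 13.4 mm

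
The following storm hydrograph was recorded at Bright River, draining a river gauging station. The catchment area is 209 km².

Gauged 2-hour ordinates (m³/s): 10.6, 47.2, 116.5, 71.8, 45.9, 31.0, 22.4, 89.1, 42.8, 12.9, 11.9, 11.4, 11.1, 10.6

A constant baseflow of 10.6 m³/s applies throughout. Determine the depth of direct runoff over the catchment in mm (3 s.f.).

d ≈ 13.3 mm

Direct runoff: 0.0, 36.6, 105.9, 61.2, 35.3, 20.4, 11.8, 78.5, 32.2, 2.3, 1.3, 0.8, 0.5, 0.0 m³/s; ΣQ_DR = 386.8 m³/s.
V = ΣQ_DR · Δt = 386.8 × 7200 s = 2.785 × 10^6 m³.
Over A = 209 km², depth = V / A = 13.3 mm.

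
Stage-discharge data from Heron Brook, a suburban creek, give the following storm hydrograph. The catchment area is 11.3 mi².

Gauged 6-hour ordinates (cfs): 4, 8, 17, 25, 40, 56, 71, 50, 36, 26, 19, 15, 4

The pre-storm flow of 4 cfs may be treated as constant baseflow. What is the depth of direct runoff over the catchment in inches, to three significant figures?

Direct runoff: 0.0, 4.0, 13.0, 21.0, 36.0, 52.0, 67.0, 46.0, 32.0, 22.0, 15.0, 11.0, 0.0 cfs; ΣQ_DR = 319.0 cfs.
V = ΣQ_DR · Δt = 319.0 × 21600 s = 6.890 × 10^6 ft³.
Over A = 11.3 mi², depth = V / A = 0.262 in.

d ≈ 0.262 in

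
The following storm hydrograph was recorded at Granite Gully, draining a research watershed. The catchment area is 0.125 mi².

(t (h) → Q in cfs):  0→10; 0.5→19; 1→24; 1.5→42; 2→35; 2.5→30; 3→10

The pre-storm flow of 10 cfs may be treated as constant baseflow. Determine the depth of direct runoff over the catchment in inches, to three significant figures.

Direct runoff: 0.0, 9.0, 14.0, 32.0, 25.0, 20.0, 0.0 cfs; ΣQ_DR = 100.0 cfs.
V = ΣQ_DR · Δt = 100.0 × 1800 s = 1.800 × 10^5 ft³.
Over A = 0.125 mi², depth = V / A = 0.620 in.

d ≈ 0.620 in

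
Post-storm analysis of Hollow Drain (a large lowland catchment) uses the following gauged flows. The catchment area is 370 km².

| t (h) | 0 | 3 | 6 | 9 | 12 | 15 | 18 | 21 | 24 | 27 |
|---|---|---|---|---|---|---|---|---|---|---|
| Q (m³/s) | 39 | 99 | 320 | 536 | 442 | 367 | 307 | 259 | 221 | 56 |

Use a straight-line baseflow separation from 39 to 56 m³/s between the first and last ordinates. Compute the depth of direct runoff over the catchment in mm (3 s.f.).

d ≈ 63.4 mm

Direct runoff: 0.00, 58.11, 277.22, 491.33, 395.44, 318.56, 256.67, 206.78, 166.89, 0.00 m³/s; ΣQ_DR = 2171 m³/s.
V = ΣQ_DR · Δt = 2171 × 10800 s = 2.345 × 10^7 m³.
Over A = 370 km², depth = V / A = 63.4 mm.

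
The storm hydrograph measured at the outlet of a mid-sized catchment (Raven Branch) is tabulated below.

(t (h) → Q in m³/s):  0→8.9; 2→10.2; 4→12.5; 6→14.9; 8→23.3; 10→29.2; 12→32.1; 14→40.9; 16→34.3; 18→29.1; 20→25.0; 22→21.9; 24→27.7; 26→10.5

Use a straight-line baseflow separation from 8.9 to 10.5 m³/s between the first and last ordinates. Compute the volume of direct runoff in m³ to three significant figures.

V ≈ 1.33 × 10^6 m³

Direct-runoff ordinates (Q − Q_b): 0.00, 1.18, 3.35, 5.63, 13.91, 19.68, 22.46, 31.14, 24.42, 19.09, 14.87, 11.65, 17.32, 0.00 m³/s.
ΣQ_DR = 184.7 m³/s.
With Δt = 2 h = 7200 s, V = ΣQ_DR · Δt = 184.7 × 7200 = 1.33 × 10^6 m³.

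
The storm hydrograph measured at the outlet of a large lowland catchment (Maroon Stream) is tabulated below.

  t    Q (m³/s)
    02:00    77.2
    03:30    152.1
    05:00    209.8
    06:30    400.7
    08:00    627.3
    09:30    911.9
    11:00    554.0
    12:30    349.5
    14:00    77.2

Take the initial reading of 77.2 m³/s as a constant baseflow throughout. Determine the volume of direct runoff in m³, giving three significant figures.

Direct-runoff ordinates (Q − Q_b): 0.0, 74.9, 132.6, 323.5, 550.1, 834.7, 476.8, 272.3, 0.0 m³/s.
ΣQ_DR = 2665 m³/s.
With Δt = 1.5 h = 5400 s, V = ΣQ_DR · Δt = 2665 × 5400 = 1.44 × 10^7 m³.

V ≈ 1.44 × 10^7 m³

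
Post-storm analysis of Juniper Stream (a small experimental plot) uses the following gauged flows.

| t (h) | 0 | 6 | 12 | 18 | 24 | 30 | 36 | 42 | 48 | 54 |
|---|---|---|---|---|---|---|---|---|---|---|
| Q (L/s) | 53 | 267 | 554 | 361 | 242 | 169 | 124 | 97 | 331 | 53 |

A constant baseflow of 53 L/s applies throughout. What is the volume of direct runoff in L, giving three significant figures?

V ≈ 3.72 × 10^7 L

Direct-runoff ordinates (Q − Q_b): 0.0, 214.0, 501.0, 308.0, 189.0, 116.0, 71.0, 44.0, 278.0, 0.0 L/s.
ΣQ_DR = 1721 L/s.
With Δt = 6 h = 21600 s, V = ΣQ_DR · Δt = 1721 × 21600 = 3.72 × 10^7 L.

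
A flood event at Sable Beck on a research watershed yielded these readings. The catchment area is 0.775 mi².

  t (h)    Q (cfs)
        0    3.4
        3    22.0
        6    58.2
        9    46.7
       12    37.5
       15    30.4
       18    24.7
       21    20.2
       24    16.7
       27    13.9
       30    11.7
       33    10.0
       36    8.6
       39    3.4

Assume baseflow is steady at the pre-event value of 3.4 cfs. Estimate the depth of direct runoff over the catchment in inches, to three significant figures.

d ≈ 1.56 in

Direct runoff: 0.0, 18.6, 54.8, 43.3, 34.1, 27.0, 21.3, 16.8, 13.3, 10.5, 8.3, 6.6, 5.2, 0.0 cfs; ΣQ_DR = 259.8 cfs.
V = ΣQ_DR · Δt = 259.8 × 10800 s = 2.806 × 10^6 ft³.
Over A = 0.775 mi², depth = V / A = 1.56 in.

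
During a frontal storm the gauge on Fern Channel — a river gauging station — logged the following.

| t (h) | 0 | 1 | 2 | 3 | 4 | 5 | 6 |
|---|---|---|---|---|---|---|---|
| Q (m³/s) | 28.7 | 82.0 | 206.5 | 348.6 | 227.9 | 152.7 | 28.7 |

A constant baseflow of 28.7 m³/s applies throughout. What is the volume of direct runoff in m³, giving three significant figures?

V ≈ 3.15 × 10^6 m³

Direct-runoff ordinates (Q − Q_b): 0.0, 53.3, 177.8, 319.9, 199.2, 124.0, 0.0 m³/s.
ΣQ_DR = 874.2 m³/s.
With Δt = 1 h = 3600 s, V = ΣQ_DR · Δt = 874.2 × 3600 = 3.15 × 10^6 m³.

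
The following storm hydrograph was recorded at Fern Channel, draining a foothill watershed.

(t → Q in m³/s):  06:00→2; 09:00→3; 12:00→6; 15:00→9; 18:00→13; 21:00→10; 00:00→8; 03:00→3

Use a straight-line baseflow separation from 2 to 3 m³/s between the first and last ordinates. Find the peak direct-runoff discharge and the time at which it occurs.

Q_p = 10.43 m³/s at t = 18:00

Subtracting baseflow gives direct-runoff ordinates: 0.00, 0.86, 3.71, 6.57, 10.43, 7.29, 5.14, 0.00 m³/s.
The maximum is 10.43 m³/s, occurring at the reading for t = 18:00.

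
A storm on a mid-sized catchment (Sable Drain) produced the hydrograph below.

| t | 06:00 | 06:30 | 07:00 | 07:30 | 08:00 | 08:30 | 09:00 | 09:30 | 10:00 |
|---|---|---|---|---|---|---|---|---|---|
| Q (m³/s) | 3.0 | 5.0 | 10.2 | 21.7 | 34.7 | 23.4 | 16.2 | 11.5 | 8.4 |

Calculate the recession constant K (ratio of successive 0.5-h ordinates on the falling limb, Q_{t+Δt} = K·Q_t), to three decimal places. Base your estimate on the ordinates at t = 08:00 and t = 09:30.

K ≈ 0.692

Using the recession-limb readings at t = 08:00 and t = 09:30: Q falls from 34.7 to 11.5 m³/s over 3 intervals.
K = (Q₂/Q₁)^(1/3) = (11.5/34.7)^(1/3) = 0.692.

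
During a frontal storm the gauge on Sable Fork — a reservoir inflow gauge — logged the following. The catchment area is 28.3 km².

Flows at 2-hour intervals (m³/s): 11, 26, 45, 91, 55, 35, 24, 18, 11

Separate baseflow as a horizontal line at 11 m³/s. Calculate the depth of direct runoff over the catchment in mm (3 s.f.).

Direct runoff: 0.0, 15.0, 34.0, 80.0, 44.0, 24.0, 13.0, 7.0, 0.0 m³/s; ΣQ_DR = 217.0 m³/s.
V = ΣQ_DR · Δt = 217.0 × 7200 s = 1.562 × 10^6 m³.
Over A = 28.3 km², depth = V / A = 55.2 mm.

d ≈ 55.2 mm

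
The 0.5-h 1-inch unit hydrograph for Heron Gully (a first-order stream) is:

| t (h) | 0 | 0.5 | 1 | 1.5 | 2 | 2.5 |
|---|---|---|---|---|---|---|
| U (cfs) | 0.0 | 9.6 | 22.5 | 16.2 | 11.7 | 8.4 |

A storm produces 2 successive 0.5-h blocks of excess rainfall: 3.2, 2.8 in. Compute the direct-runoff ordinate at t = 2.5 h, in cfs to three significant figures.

Q ≈ 59.6 cfs

By discrete convolution, Q_j = Σ (P_i / 1 in) · U_{j−i}.
At t = 2.5 h (j=5): Q = (3.2/1)·8.4 + (2.8/1)·11.7 = 59.6 cfs.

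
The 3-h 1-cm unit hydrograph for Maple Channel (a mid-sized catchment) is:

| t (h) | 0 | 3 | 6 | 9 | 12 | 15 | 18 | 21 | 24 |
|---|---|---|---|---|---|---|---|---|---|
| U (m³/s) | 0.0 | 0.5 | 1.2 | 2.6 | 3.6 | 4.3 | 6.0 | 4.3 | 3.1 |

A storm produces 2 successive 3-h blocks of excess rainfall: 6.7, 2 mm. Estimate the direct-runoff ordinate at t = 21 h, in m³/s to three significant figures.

Q ≈ 4.08 m³/s

By discrete convolution, Q_j = Σ (P_i / 10 mm) · U_{j−i}.
At t = 21 h (j=7): Q = (6.7/10)·4.3 + (2/10)·6.0 = 4.08 m³/s.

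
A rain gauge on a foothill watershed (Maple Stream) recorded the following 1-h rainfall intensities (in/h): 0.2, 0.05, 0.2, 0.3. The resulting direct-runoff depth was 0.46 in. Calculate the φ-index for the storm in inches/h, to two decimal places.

φ ≈ 0.08 in/h

Only the 3 blocks with intensity above φ contribute runoff: 0.2, 0.2, 0.3 in/h.
Σ(I−φ)·Δt = d  ⇒  (0.2+0.2+0.3 − 3φ)·1 = 0.46
φ = (0.7000 − 0.46/1) / 3 = 0.08 in/h.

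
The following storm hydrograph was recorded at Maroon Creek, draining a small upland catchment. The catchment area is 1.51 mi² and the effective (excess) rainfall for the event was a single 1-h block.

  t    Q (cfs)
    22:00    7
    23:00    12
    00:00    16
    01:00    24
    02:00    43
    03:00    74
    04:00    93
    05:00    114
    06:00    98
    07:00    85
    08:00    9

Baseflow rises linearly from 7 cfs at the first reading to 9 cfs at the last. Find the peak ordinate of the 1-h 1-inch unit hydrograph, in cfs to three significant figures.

Direct runoff: 0.00, 4.80, 8.60, 16.40, 35.20, 66.00, 84.80, 105.60, 89.40, 76.20, 0.00 cfs; ΣQ_DR = 487.0 cfs, peak = 105.60 cfs.
Runoff depth d = ΣQ_DR·Δt / A = 487.0 × 3600 / (1.51 mi²) = 0.4998 in.
The 1-inch UH is the DRH scaled by (1 in)/d, so U_p = 105.60 × 1/0.4998 = 211 cfs.

U_p ≈ 211 cfs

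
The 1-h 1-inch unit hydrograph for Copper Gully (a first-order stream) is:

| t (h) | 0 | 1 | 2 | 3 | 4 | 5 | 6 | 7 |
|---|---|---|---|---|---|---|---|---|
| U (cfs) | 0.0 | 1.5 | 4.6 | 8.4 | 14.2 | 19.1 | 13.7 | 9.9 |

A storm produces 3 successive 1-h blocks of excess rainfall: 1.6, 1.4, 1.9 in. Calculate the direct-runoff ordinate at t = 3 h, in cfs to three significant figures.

Q ≈ 22.7 cfs

By discrete convolution, Q_j = Σ (P_i / 1 in) · U_{j−i}.
At t = 3 h (j=3): Q = (1.6/1)·8.4 + (1.4/1)·4.6 + (1.9/1)·1.5 = 22.7 cfs.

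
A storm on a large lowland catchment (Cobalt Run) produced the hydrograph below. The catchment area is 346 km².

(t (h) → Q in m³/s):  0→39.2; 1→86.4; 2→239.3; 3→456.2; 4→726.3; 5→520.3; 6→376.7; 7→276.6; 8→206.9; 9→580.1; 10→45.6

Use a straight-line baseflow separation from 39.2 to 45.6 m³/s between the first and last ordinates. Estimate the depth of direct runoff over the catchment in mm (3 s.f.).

d ≈ 32.1 mm

Direct runoff: 0.00, 46.56, 198.82, 415.08, 684.54, 477.90, 333.66, 232.92, 162.58, 535.14, 0.00 m³/s; ΣQ_DR = 3087 m³/s.
V = ΣQ_DR · Δt = 3087 × 3600 s = 1.111 × 10^7 m³.
Over A = 346 km², depth = V / A = 32.1 mm.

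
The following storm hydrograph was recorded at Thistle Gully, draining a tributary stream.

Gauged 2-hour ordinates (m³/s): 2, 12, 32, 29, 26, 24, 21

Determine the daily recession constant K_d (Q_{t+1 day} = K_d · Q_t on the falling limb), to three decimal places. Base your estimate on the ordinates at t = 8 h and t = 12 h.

Between t = 8 h and t = 12 h the flow falls from 26 to 21 m³/s over 2×2 h = 4 h.
Per-interval ratio K = (21/26)^(1/2) = 0.8987; K_d = K^(24/2) = 0.278.

K_d ≈ 0.278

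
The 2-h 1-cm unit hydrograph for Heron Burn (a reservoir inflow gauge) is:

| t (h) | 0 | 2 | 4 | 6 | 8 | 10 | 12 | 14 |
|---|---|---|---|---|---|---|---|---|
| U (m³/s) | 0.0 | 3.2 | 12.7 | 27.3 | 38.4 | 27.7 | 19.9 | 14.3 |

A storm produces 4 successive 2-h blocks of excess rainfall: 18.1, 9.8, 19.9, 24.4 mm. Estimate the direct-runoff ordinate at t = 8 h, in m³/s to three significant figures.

By discrete convolution, Q_j = Σ (P_i / 10 mm) · U_{j−i}.
At t = 8 h (j=4): Q = (18.1/10)·38.4 + (9.8/10)·27.3 + (19.9/10)·12.7 + (24.4/10)·3.2 = 129 m³/s.

Q ≈ 129 m³/s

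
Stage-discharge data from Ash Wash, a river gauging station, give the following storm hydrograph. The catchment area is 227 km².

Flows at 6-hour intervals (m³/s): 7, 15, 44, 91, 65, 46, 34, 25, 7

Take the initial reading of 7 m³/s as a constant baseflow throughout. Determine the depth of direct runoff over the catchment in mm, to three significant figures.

Direct runoff: 0.0, 8.0, 37.0, 84.0, 58.0, 39.0, 27.0, 18.0, 0.0 m³/s; ΣQ_DR = 271.0 m³/s.
V = ΣQ_DR · Δt = 271.0 × 21600 s = 5.854 × 10^6 m³.
Over A = 227 km², depth = V / A = 25.8 mm.

d ≈ 25.8 mm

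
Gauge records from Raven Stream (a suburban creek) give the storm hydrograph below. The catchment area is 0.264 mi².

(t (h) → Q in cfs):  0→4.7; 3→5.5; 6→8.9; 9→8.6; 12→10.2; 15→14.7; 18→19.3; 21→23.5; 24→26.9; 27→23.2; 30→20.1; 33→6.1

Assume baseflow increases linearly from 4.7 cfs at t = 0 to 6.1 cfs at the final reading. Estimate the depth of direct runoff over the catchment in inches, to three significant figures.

d ≈ 1.88 in

Direct runoff: 0.00, 0.67, 3.95, 3.52, 4.99, 9.36, 13.84, 17.91, 21.18, 17.35, 14.13, 0.00 cfs; ΣQ_DR = 106.9 cfs.
V = ΣQ_DR · Δt = 106.9 × 10800 s = 1.155 × 10^6 ft³.
Over A = 0.264 mi², depth = V / A = 1.88 in.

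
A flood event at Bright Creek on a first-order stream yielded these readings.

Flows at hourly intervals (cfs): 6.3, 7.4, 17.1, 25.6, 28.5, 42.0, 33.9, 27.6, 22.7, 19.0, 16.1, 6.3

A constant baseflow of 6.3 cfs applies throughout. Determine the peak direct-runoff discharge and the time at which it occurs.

Subtracting baseflow gives direct-runoff ordinates: 0.0, 1.1, 10.8, 19.3, 22.2, 35.7, 27.6, 21.3, 16.4, 12.7, 9.8, 0.0 cfs.
The maximum is 35.7 cfs, occurring at the reading for t = 5 h.

Q_p = 35.7 cfs at t = 5 h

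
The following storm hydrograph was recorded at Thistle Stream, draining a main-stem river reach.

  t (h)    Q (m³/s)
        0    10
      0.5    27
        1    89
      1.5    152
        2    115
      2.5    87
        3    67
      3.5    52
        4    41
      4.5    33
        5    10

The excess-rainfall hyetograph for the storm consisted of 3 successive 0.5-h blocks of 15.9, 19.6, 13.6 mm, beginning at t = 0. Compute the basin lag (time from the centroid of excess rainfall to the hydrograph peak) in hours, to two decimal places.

t_L ≈ 0.77 h

Centroid of excess rainfall: t_c = Σ P_i·t̄_i / ΣP_i = 0.7266 h (block centres at 0.25, 0.75, 1.25 h).
Hydrograph peak occurs at t = 1.5 h, so basin lag t_L = 1.5 − 0.7266 = 0.77 h.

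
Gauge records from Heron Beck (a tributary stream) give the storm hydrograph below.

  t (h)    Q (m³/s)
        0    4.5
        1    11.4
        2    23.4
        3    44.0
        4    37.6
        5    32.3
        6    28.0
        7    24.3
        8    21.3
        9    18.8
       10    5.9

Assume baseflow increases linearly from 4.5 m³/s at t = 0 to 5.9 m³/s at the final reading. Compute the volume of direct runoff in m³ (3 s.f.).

V ≈ 6.99 × 10^5 m³

Direct-runoff ordinates (Q − Q_b): 0.00, 6.76, 18.62, 39.08, 32.54, 27.10, 22.66, 18.82, 15.68, 13.04, 0.00 m³/s.
ΣQ_DR = 194.3 m³/s.
With Δt = 1 h = 3600 s, V = ΣQ_DR · Δt = 194.3 × 3600 = 6.99 × 10^5 m³.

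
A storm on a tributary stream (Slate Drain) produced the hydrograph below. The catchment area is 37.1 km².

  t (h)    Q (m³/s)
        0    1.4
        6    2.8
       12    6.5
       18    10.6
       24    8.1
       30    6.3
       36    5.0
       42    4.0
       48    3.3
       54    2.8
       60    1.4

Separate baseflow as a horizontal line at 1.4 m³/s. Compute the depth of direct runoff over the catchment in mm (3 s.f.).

Direct runoff: 0.0, 1.4, 5.1, 9.2, 6.7, 4.9, 3.6, 2.6, 1.9, 1.4, 0.0 m³/s; ΣQ_DR = 36.80 m³/s.
V = ΣQ_DR · Δt = 36.80 × 21600 s = 7.949 × 10^5 m³.
Over A = 37.1 km², depth = V / A = 21.4 mm.

d ≈ 21.4 mm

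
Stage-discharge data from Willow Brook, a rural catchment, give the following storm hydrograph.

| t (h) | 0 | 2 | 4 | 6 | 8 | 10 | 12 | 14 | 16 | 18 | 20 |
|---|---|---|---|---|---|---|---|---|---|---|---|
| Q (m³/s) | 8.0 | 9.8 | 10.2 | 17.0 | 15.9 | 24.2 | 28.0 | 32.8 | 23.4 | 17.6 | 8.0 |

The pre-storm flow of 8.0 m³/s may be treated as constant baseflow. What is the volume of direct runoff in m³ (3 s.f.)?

Direct-runoff ordinates (Q − Q_b): 0.0, 1.8, 2.2, 9.0, 7.9, 16.2, 20.0, 24.8, 15.4, 9.6, 0.0 m³/s.
ΣQ_DR = 106.9 m³/s.
With Δt = 2 h = 7200 s, V = ΣQ_DR · Δt = 106.9 × 7200 = 7.70 × 10^5 m³.

V ≈ 7.70 × 10^5 m³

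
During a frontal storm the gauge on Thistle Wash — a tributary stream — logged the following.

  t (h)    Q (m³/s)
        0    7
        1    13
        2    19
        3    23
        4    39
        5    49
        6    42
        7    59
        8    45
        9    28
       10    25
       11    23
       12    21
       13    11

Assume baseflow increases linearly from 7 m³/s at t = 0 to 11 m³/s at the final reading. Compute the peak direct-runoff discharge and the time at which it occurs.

Subtracting baseflow gives direct-runoff ordinates: 0.00, 5.69, 11.38, 15.08, 30.77, 40.46, 33.15, 49.85, 35.54, 18.23, 14.92, 12.62, 10.31, 0.00 m³/s.
The maximum is 49.85 m³/s, occurring at the reading for t = 7 h.

Q_p = 49.85 m³/s at t = 7 h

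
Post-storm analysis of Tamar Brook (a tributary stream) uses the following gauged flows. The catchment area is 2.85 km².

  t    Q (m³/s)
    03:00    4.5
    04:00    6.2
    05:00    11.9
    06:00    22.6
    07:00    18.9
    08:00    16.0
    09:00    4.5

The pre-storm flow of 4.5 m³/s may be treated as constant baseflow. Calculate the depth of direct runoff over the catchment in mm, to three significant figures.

d ≈ 67.1 mm

Direct runoff: 0.0, 1.7, 7.4, 18.1, 14.4, 11.5, 0.0 m³/s; ΣQ_DR = 53.10 m³/s.
V = ΣQ_DR · Δt = 53.10 × 3600 s = 1.912 × 10^5 m³.
Over A = 2.85 km², depth = V / A = 67.1 mm.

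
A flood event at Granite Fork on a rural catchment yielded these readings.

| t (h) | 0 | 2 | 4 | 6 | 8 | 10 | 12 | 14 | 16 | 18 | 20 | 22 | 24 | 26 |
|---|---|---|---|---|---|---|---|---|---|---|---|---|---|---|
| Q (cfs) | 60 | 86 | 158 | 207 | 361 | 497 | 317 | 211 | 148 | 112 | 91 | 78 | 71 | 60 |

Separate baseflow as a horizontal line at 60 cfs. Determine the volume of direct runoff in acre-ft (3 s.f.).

V ≈ 267 acre-ft

Direct-runoff ordinates (Q − Q_b): 0.0, 26.0, 98.0, 147.0, 301.0, 437.0, 257.0, 151.0, 88.0, 52.0, 31.0, 18.0, 11.0, 0.0 cfs.
ΣQ_DR = 1617 cfs.
With Δt = 2 h = 7200 s, V = ΣQ_DR · Δt = 1617 × 7200 = 1.16 × 10^7 ft³ = 267 acre-ft.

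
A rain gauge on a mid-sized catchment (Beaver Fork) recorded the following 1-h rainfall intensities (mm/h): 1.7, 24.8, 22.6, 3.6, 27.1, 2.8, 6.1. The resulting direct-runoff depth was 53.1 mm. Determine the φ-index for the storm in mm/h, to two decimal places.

φ ≈ 7.13 mm/h

Only the 3 blocks with intensity above φ contribute runoff: 24.8, 22.6, 27.1 mm/h.
Σ(I−φ)·Δt = d  ⇒  (24.8+22.6+27.1 − 3φ)·1 = 53.1
φ = (74.50 − 53.1/1) / 3 = 7.13 mm/h.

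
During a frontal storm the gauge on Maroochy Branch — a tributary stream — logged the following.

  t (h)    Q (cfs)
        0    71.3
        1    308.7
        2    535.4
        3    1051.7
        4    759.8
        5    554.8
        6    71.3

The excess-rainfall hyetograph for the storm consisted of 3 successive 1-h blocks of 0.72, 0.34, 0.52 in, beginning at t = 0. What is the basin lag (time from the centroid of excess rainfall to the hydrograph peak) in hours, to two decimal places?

t_L ≈ 1.63 h

Centroid of excess rainfall: t_c = Σ P_i·t̄_i / ΣP_i = 1.3734 h (block centres at 0.5, 1.5, 2.5 h).
Hydrograph peak occurs at t = 3 h, so basin lag t_L = 3 − 1.3734 = 1.63 h.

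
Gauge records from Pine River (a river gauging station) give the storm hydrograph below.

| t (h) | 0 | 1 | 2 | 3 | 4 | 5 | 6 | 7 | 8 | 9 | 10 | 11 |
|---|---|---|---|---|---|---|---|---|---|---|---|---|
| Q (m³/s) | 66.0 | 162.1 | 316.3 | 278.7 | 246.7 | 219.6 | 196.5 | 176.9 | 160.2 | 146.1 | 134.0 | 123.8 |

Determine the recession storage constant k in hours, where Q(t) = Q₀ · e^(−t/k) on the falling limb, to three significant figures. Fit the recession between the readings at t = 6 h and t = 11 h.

k ≈ 10.8 h

On the falling limb, Q drops from 196.5 to 123.8 m³/s between t = 6 h and t = 11 h (Δt = 5 h).
k = −Δt / ln(Q₂/Q₁) = −5 / ln(123.8/196.5) = 10.8 h.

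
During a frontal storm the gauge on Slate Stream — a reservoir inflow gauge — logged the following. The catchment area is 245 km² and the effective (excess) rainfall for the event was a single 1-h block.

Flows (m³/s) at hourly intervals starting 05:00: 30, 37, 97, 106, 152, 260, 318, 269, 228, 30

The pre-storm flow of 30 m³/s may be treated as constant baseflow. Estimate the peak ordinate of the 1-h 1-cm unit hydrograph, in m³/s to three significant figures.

Direct runoff: 0.0, 7.0, 67.0, 76.0, 122.0, 230.0, 288.0, 239.0, 198.0, 0.0 m³/s; ΣQ_DR = 1227 m³/s, peak = 288.0 m³/s.
Runoff depth d = ΣQ_DR·Δt / A = 1227 × 3600 / (245 km²) = 18.03 mm.
The 1-cm UH is the DRH scaled by (10 mm)/d, so U_p = 288.0 × 10/18.03 = 160 m³/s.

U_p ≈ 160 m³/s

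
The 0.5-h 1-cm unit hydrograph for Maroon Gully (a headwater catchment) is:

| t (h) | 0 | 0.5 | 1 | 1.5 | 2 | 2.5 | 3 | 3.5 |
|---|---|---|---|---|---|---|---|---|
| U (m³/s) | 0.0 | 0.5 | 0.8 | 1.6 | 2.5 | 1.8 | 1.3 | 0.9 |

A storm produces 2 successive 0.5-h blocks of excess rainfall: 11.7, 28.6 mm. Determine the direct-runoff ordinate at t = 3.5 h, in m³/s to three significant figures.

Q ≈ 4.77 m³/s

By discrete convolution, Q_j = Σ (P_i / 10 mm) · U_{j−i}.
At t = 3.5 h (j=7): Q = (11.7/10)·0.9 + (28.6/10)·1.3 = 4.77 m³/s.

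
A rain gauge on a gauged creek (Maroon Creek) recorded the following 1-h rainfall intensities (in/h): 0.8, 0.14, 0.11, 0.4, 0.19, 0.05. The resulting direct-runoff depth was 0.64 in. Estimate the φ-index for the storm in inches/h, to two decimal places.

φ ≈ 0.28 in/h

Only the 2 blocks with intensity above φ contribute runoff: 0.8, 0.4 in/h.
Σ(I−φ)·Δt = d  ⇒  (0.8+0.4 − 2φ)·1 = 0.64
φ = (1.200 − 0.64/1) / 2 = 0.28 in/h.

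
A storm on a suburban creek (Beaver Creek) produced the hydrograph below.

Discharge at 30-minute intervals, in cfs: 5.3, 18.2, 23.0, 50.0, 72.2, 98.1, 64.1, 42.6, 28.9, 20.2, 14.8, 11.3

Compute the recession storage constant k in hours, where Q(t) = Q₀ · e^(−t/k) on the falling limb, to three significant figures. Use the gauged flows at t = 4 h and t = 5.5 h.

On the falling limb, Q drops from 28.9 to 11.3 cfs between t = 4 h and t = 5.5 h (Δt = 1.5 h).
k = −Δt / ln(Q₂/Q₁) = −1.5 / ln(11.3/28.9) = 1.60 h.

k ≈ 1.60 h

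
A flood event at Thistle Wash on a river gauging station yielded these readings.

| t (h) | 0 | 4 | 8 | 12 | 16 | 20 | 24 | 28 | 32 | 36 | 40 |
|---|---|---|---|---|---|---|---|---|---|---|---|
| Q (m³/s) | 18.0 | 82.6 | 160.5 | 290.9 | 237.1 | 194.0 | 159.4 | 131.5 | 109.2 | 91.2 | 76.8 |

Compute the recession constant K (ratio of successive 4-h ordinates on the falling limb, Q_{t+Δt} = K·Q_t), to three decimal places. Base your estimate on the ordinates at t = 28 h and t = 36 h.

K ≈ 0.833

Using the recession-limb readings at t = 28 h and t = 36 h: Q falls from 131.5 to 91.2 m³/s over 2 intervals.
K = (Q₂/Q₁)^(1/2) = (91.2/131.5)^(1/2) = 0.833.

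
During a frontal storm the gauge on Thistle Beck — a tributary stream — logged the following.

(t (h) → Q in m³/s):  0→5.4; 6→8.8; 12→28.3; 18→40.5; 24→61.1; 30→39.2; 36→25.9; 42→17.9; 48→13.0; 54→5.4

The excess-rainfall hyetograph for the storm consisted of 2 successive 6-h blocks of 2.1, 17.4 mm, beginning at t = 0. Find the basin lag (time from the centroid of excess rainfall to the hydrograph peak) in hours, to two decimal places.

t_L ≈ 15.65 h

Centroid of excess rainfall: t_c = Σ P_i·t̄_i / ΣP_i = 8.3538 h (block centres at 3, 9 h).
Hydrograph peak occurs at t = 24 h, so basin lag t_L = 24 − 8.3538 = 15.65 h.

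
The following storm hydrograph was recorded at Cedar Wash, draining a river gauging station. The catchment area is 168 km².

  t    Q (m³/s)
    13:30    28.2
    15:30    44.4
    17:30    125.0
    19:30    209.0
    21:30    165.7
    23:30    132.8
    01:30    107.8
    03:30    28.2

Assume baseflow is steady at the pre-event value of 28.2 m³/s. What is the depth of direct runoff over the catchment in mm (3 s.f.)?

Direct runoff: 0.0, 16.2, 96.8, 180.8, 137.5, 104.6, 79.6, 0.0 m³/s; ΣQ_DR = 615.5 m³/s.
V = ΣQ_DR · Δt = 615.5 × 7200 s = 4.432 × 10^6 m³.
Over A = 168 km², depth = V / A = 26.4 mm.

d ≈ 26.4 mm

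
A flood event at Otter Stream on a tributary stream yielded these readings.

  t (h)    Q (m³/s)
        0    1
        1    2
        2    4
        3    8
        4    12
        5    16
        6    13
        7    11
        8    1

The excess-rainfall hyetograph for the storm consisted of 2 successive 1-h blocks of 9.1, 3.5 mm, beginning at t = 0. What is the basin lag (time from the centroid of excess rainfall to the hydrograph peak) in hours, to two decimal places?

t_L ≈ 4.22 h

Centroid of excess rainfall: t_c = Σ P_i·t̄_i / ΣP_i = 0.7778 h (block centres at 0.5, 1.5 h).
Hydrograph peak occurs at t = 5 h, so basin lag t_L = 5 − 0.7778 = 4.22 h.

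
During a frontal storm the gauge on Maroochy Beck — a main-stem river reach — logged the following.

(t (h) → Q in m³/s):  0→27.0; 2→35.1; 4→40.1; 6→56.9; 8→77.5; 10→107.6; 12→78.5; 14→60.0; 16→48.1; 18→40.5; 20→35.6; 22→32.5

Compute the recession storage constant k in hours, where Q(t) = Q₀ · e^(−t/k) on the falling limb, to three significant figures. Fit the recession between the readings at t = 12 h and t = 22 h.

On the falling limb, Q drops from 78.5 to 32.5 m³/s between t = 12 h and t = 22 h (Δt = 10 h).
k = −Δt / ln(Q₂/Q₁) = −10 / ln(32.5/78.5) = 11.3 h.

k ≈ 11.3 h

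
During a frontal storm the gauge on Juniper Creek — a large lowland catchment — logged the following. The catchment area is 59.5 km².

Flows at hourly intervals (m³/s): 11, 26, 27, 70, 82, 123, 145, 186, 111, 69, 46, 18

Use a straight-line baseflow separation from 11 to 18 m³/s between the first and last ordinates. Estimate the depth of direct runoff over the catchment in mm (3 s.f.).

d ≈ 44.8 mm

Direct runoff: 0.00, 14.36, 14.73, 57.09, 68.45, 108.82, 130.18, 170.55, 94.91, 52.27, 28.64, 0.00 m³/s; ΣQ_DR = 740.0 m³/s.
V = ΣQ_DR · Δt = 740.0 × 3600 s = 2.664 × 10^6 m³.
Over A = 59.5 km², depth = V / A = 44.8 mm.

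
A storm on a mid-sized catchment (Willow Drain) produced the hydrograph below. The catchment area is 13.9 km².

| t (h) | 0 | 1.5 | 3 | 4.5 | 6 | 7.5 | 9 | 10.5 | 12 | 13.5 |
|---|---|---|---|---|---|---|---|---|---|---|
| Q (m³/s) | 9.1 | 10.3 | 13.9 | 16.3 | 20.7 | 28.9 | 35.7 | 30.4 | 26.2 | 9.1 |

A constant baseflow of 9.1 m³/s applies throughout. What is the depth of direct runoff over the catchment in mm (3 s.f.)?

d ≈ 42.6 mm

Direct runoff: 0.0, 1.2, 4.8, 7.2, 11.6, 19.8, 26.6, 21.3, 17.1, 0.0 m³/s; ΣQ_DR = 109.6 m³/s.
V = ΣQ_DR · Δt = 109.6 × 5400 s = 5.918 × 10^5 m³.
Over A = 13.9 km², depth = V / A = 42.6 mm.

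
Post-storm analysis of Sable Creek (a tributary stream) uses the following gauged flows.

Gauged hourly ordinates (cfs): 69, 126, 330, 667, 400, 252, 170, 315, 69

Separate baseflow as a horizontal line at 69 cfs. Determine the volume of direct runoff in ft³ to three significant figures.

V ≈ 6.40 × 10^6 ft³

Direct-runoff ordinates (Q − Q_b): 0.0, 57.0, 261.0, 598.0, 331.0, 183.0, 101.0, 246.0, 0.0 cfs.
ΣQ_DR = 1777 cfs.
With Δt = 1 h = 3600 s, V = ΣQ_DR · Δt = 1777 × 3600 = 6.40 × 10^6 ft³.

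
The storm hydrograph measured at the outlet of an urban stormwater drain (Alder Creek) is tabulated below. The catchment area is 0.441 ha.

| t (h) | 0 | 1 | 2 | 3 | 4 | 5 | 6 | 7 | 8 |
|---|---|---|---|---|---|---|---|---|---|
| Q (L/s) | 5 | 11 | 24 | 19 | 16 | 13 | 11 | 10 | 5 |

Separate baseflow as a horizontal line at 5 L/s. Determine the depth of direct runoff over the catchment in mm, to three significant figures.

Direct runoff: 0.0, 6.0, 19.0, 14.0, 11.0, 8.0, 6.0, 5.0, 0.0 L/s; ΣQ_DR = 69.00 L/s.
V = ΣQ_DR · Δt = 69.00 × 3600 s = 2.484 × 10^5 L.
Over A = 0.441 ha, depth = V / A = 56.3 mm.

d ≈ 56.3 mm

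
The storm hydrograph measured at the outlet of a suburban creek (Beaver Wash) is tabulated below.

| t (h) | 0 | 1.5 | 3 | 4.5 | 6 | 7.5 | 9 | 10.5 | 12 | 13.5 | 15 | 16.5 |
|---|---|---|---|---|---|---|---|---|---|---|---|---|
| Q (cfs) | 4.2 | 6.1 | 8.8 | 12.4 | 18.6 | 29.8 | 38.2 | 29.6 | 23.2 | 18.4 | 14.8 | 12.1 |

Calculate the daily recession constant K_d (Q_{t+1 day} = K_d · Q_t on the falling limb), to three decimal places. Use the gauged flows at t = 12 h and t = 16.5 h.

K_d ≈ 0.031

Between t = 12 h and t = 16.5 h the flow falls from 23.2 to 12.1 cfs over 3×1.5 h = 4.5 h.
Per-interval ratio K = (12.1/23.2)^(1/3) = 0.8049; K_d = K^(24/1.5) = 0.031.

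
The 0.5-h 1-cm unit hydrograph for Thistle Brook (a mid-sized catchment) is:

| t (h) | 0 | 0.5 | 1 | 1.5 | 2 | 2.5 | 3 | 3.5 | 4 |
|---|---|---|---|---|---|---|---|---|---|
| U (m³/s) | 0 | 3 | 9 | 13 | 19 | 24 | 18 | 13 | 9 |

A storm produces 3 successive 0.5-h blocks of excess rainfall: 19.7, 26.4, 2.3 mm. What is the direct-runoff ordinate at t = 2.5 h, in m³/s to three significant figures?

By discrete convolution, Q_j = Σ (P_i / 10 mm) · U_{j−i}.
At t = 2.5 h (j=5): Q = (19.7/10)·24 + (26.4/10)·19 + (2.3/10)·13 = 100 m³/s.

Q ≈ 100 m³/s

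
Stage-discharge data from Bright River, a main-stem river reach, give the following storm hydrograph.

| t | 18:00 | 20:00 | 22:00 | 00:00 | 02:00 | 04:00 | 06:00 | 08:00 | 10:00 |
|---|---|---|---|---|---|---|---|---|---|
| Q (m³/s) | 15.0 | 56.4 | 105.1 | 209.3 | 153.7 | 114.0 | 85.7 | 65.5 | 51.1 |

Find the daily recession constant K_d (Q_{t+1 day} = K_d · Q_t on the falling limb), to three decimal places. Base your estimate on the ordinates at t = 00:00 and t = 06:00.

K_d ≈ 0.028

Between t = 00:00 and t = 06:00 the flow falls from 209.3 to 85.7 m³/s over 3×2 h = 6 h.
Per-interval ratio K = (85.7/209.3)^(1/3) = 0.7426; K_d = K^(24/2) = 0.028.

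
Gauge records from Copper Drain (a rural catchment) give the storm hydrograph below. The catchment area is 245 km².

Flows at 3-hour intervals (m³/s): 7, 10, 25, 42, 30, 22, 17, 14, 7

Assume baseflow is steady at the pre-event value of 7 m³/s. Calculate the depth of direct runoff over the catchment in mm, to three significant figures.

d ≈ 4.89 mm

Direct runoff: 0.0, 3.0, 18.0, 35.0, 23.0, 15.0, 10.0, 7.0, 0.0 m³/s; ΣQ_DR = 111.0 m³/s.
V = ΣQ_DR · Δt = 111.0 × 10800 s = 1.199 × 10^6 m³.
Over A = 245 km², depth = V / A = 4.89 mm.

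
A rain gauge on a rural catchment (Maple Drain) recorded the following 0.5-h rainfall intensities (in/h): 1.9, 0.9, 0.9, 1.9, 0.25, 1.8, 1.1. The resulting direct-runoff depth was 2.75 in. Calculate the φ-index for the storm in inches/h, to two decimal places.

Only the 6 blocks with intensity above φ contribute runoff: 1.9, 0.9, 0.9, 1.9, 1.8, 1.1 in/h.
Σ(I−φ)·Δt = d  ⇒  (1.9+0.9+0.9+1.9+1.8+1.1 − 6φ)·0.5 = 2.75
φ = (8.500 − 2.75/0.5) / 6 = 0.50 in/h.

φ ≈ 0.50 in/h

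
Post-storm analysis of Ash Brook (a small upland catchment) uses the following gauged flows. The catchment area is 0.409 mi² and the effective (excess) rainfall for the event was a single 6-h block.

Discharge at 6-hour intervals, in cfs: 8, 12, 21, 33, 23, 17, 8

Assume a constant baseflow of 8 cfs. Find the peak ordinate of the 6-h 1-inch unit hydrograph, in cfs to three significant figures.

U_p ≈ 16.7 cfs

Direct runoff: 0.0, 4.0, 13.0, 25.0, 15.0, 9.0, 0.0 cfs; ΣQ_DR = 66.00 cfs, peak = 25.0 cfs.
Runoff depth d = ΣQ_DR·Δt / A = 66.00 × 21600 / (0.409 mi²) = 1.500 in.
The 1-inch UH is the DRH scaled by (1 in)/d, so U_p = 25.0 × 1/1.500 = 16.7 cfs.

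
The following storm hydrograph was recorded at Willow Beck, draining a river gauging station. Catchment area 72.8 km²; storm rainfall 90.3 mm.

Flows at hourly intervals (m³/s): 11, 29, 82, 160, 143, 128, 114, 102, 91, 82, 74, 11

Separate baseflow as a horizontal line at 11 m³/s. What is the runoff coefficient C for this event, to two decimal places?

C ≈ 0.49

ΣQ_DR = 895.0 m³/s; V = ΣQ_DR·Δt = 3.222 × 10^6 m³.
Runoff depth d = V / A = 44.26 mm.
C = d / P = 44.26 / 90.3 = 0.49.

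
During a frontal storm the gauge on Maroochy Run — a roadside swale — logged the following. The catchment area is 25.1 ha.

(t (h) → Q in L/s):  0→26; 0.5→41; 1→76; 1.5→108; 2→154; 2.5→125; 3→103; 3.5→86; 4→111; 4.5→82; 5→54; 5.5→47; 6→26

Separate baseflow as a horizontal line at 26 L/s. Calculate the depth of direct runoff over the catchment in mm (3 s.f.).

d ≈ 5.03 mm

Direct runoff: 0.0, 15.0, 50.0, 82.0, 128.0, 99.0, 77.0, 60.0, 85.0, 56.0, 28.0, 21.0, 0.0 L/s; ΣQ_DR = 701.0 L/s.
V = ΣQ_DR · Δt = 701.0 × 1800 s = 1.262 × 10^6 L.
Over A = 25.1 ha, depth = V / A = 5.03 mm.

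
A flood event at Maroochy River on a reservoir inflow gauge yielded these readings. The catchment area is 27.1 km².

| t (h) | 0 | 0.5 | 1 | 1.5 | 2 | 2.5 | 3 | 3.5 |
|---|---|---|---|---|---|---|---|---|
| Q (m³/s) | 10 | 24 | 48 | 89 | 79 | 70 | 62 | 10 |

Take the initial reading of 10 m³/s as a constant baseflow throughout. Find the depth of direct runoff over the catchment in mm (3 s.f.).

d ≈ 20.7 mm

Direct runoff: 0.0, 14.0, 38.0, 79.0, 69.0, 60.0, 52.0, 0.0 m³/s; ΣQ_DR = 312.0 m³/s.
V = ΣQ_DR · Δt = 312.0 × 1800 s = 5.616 × 10^5 m³.
Over A = 27.1 km², depth = V / A = 20.7 mm.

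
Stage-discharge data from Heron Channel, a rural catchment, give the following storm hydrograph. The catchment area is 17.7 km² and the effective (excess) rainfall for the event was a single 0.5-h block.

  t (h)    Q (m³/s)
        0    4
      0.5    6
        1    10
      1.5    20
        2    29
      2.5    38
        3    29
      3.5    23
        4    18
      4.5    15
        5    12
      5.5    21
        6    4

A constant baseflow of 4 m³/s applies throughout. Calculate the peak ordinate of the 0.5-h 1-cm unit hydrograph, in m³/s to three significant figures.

U_p ≈ 18.9 m³/s

Direct runoff: 0.0, 2.0, 6.0, 16.0, 25.0, 34.0, 25.0, 19.0, 14.0, 11.0, 8.0, 17.0, 0.0 m³/s; ΣQ_DR = 177.0 m³/s, peak = 34.0 m³/s.
Runoff depth d = ΣQ_DR·Δt / A = 177.0 × 1800 / (17.7 km²) = 18.00 mm.
The 1-cm UH is the DRH scaled by (10 mm)/d, so U_p = 34.0 × 10/18.00 = 18.9 m³/s.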